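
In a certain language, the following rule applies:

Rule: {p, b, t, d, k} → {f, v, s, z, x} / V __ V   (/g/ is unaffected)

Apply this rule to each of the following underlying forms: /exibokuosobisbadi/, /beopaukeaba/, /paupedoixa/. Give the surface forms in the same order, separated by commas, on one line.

/exibokuosobisbadi/: /b/ is a stop between vowels /i/ and /o/, so it spirantizes to the fricative [v]. /k/ is a stop between vowels /o/ and /u/, so it spirantizes to the fricative [x]. /b/ is a stop between vowels /o/ and /i/, so it spirantizes to the fricative [v]. /d/ is a stop between vowels /a/ and /i/, so it spirantizes to the fricative [z]. → [exivoxuosovisbazi].
/beopaukeaba/: /p/ is a stop between vowels /o/ and /a/, so it spirantizes to the fricative [f]. /k/ is a stop between vowels /u/ and /e/, so it spirantizes to the fricative [x]. /b/ is a stop between vowels /a/ and /a/, so it spirantizes to the fricative [v]. → [beofauxeava].
/paupedoixa/: /p/ is a stop between vowels /u/ and /e/, so it spirantizes to the fricative [f]. /d/ is a stop between vowels /e/ and /o/, so it spirantizes to the fricative [z]. → [paufezoixa].

exivoxuosovisbazi, beofauxeava, paufezoixa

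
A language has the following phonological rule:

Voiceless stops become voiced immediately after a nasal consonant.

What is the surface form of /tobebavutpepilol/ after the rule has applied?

No segment of /tobebavutpepilol/ meets the structural description of the rule, so the form surfaces unchanged.

tobebavutpepilol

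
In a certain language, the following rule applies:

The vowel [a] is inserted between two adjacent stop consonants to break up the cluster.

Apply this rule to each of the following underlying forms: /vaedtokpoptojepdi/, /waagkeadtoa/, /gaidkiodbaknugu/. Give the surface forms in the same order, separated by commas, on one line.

vaedatokapopatojepadi, waagakeadatoa, gaidakiodabaknugu

/vaedtokpoptojepdi/: /d/ and /t/ form a stop–stop cluster, so [a] is inserted between them. /k/ and /p/ form a stop–stop cluster, so [a] is inserted between them. /p/ and /t/ form a stop–stop cluster, so [a] is inserted between them. /p/ and /d/ form a stop–stop cluster, so [a] is inserted between them. → [vaedatokapopatojepadi].
/waagkeadtoa/: /g/ and /k/ form a stop–stop cluster, so [a] is inserted between them. /d/ and /t/ form a stop–stop cluster, so [a] is inserted between them. → [waagakeadatoa].
/gaidkiodbaknugu/: /d/ and /k/ form a stop–stop cluster, so [a] is inserted between them. /d/ and /b/ form a stop–stop cluster, so [a] is inserted between them. → [gaidakiodabaknugu].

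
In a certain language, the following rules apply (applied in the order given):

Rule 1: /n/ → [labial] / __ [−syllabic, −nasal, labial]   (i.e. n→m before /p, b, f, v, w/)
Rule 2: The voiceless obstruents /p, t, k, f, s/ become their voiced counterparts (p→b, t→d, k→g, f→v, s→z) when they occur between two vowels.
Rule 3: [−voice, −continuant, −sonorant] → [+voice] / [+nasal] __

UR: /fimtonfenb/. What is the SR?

Rule 1 (nasal place assimilation): /n/ precedes the labial consonant /f/, so it assimilates in place to [m]. /n/ precedes the labial consonant /b/, so it assimilates in place to [m]. /fimtonfenb/ → fimtomfemb.
Rule 2 (intervocalic voicing): no segment meets the environment; /fimtomfemb/ is unchanged.
Rule 3 (post-nasal voicing): /t/ is a voiceless stop immediately after the nasal /m/, so it voices to [d]. /fimtomfemb/ → fimdomfemb.

fimdomfemb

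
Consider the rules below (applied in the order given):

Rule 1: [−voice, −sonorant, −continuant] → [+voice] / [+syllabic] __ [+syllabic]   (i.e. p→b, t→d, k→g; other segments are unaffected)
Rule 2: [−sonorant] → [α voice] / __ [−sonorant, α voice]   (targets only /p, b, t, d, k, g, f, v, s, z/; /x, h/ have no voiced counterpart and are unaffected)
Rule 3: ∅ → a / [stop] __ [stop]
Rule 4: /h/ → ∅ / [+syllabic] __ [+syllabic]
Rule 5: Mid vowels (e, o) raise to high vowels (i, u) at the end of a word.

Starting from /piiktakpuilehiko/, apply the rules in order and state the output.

Rule 1 (intervocalic voicing): /k/ is a voiceless stop between vowels /i/ and /o/, so it voices to [g]. /piiktakpuilehiko/ → piiktakpuilehigo.
Rule 2 (regressive voicing assimilation): no segment meets the environment; /piiktakpuilehigo/ is unchanged.
Rule 3 (stop-cluster a-epenthesis): /k/ and /t/ form a stop–stop cluster, so [a] is inserted between them. /k/ and /p/ form a stop–stop cluster, so [a] is inserted between them. /piiktakpuilehigo/ → piikatakapuilehigo.
Rule 4 (intervocalic h-deletion): /h/ occurs between vowels /e/ and /i/, so it deletes. /piikatakapuilehigo/ → piikatakapuileigo.
Rule 5 (final vowel raising): /o/ is a mid vowel in word-final position, so it raises to [u]. /piikatakapuileigo/ → piikatakapuileigu.

piikatakapuileigu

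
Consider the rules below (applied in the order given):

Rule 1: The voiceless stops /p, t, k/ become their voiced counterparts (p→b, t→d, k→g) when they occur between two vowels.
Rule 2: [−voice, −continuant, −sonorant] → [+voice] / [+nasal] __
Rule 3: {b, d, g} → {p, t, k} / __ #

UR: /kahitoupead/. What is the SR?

kahidoubeat

Rule 1 (intervocalic voicing): /t/ is a voiceless stop between vowels /i/ and /o/, so it voices to [d]. /p/ is a voiceless stop between vowels /u/ and /e/, so it voices to [b]. /kahitoupead/ → kahidoubead.
Rule 2 (post-nasal voicing): no segment meets the environment; /kahidoubead/ is unchanged.
Rule 3 (final devoicing): /d/ is a voiced stop in word-final position, so it devoices to [t]. /kahidoubead/ → kahidoubeat.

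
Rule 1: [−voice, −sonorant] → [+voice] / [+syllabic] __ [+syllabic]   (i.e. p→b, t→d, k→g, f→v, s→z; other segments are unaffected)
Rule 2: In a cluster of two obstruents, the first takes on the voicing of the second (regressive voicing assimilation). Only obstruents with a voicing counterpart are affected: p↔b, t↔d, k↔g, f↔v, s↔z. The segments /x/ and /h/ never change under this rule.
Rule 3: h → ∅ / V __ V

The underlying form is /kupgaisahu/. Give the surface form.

kubgaizau

Rule 1 (intervocalic voicing): /s/ is a voiceless obstruent between vowels /i/ and /a/, so it voices to [z]. /kupgaisahu/ → kupgaizahu.
Rule 2 (regressive voicing assimilation): /p/ precedes the voiced obstruent /g/, so it voices to [b] by assimilation. /kupgaizahu/ → kubgaizahu.
Rule 3 (intervocalic h-deletion): /h/ occurs between vowels /a/ and /u/, so it deletes. /kubgaizahu/ → kubgaizau.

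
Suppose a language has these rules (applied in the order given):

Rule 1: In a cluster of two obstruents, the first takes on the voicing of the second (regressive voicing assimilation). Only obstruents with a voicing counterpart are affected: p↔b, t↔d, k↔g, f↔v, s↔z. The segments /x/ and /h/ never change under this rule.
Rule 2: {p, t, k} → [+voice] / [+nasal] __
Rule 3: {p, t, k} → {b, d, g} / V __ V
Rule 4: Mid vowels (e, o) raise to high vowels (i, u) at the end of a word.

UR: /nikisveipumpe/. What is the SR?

nigizveibumbi

Rule 1 (regressive voicing assimilation): /s/ precedes the voiced obstruent /v/, so it voices to [z] by assimilation. /nikisveipumpe/ → nikizveipumpe.
Rule 2 (post-nasal voicing): /p/ is a voiceless stop immediately after the nasal /m/, so it voices to [b]. /nikizveipumpe/ → nikizveipumbe.
Rule 3 (intervocalic voicing): /k/ is a voiceless stop between vowels /i/ and /i/, so it voices to [g]. /p/ is a voiceless stop between vowels /i/ and /u/, so it voices to [b]. /nikizveipumbe/ → nigizveibumbe.
Rule 4 (final vowel raising): /e/ is a mid vowel in word-final position, so it raises to [i]. /nigizveibumbe/ → nigizveibumbi.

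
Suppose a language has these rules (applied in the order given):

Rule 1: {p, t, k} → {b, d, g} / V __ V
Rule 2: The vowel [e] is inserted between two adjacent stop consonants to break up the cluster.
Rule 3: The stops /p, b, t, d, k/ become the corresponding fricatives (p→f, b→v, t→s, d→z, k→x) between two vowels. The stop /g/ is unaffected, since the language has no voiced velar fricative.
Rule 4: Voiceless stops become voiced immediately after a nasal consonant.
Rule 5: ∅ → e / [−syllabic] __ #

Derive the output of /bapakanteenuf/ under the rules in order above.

Rule 1 (intervocalic voicing): /p/ is a voiceless stop between vowels /a/ and /a/, so it voices to [b]. /k/ is a voiceless stop between vowels /a/ and /a/, so it voices to [g]. /bapakanteenuf/ → babaganteenuf.
Rule 2 (stop-cluster e-epenthesis): no segment meets the environment; /babaganteenuf/ is unchanged.
Rule 3 (intervocalic spirantization): /b/ is a stop between vowels /a/ and /a/, so it spirantizes to the fricative [v]. /babaganteenuf/ → bavaganteenuf.
Rule 4 (post-nasal voicing): /t/ is a voiceless stop immediately after the nasal /n/, so it voices to [d]. /bavaganteenuf/ → bavagandeenuf.
Rule 5 (final e-epenthesis): the form ends in the consonant /f/, so [e] is inserted word-finally. /bavagandeenuf/ → bavagandeenufe.

bavagandeenufe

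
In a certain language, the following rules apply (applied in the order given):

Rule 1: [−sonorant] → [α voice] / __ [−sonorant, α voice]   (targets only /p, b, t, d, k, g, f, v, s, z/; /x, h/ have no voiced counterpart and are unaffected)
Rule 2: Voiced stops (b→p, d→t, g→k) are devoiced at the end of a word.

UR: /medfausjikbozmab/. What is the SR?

Rule 1 (regressive voicing assimilation): /d/ precedes the voiceless obstruent /f/, so it devoices to [t] by assimilation. /k/ precedes the voiced obstruent /b/, so it voices to [g] by assimilation. /medfausjikbozmab/ → metfausjigbozmab.
Rule 2 (final devoicing): /b/ is a voiced stop in word-final position, so it devoices to [p]. /metfausjigbozmab/ → metfausjigbozmap.

metfausjigbozmap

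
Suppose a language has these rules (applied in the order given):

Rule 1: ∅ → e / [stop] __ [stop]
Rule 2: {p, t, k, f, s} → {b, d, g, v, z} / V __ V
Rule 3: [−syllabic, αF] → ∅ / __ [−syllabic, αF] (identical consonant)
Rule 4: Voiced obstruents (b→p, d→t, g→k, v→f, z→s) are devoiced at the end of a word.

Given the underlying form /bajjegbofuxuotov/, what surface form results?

bajegebovuxuodof

Rule 1 (stop-cluster e-epenthesis): /g/ and /b/ form a stop–stop cluster, so [e] is inserted between them. /bajjegbofuxuotov/ → bajjegebofuxuotov.
Rule 2 (intervocalic voicing): /f/ is a voiceless obstruent between vowels /o/ and /u/, so it voices to [v]. /t/ is a voiceless obstruent between vowels /o/ and /o/, so it voices to [d]. /bajjegebofuxuotov/ → bajjegebovuxuodov.
Rule 3 (degemination): /jj/ is a geminate; the first /j/ deletes. /bajjegebovuxuodov/ → bajegebovuxuodov.
Rule 4 (final devoicing): /v/ is a voiced obstruent in word-final position, so it devoices to [f]. /bajegebovuxuodov/ → bajegebovuxuodof.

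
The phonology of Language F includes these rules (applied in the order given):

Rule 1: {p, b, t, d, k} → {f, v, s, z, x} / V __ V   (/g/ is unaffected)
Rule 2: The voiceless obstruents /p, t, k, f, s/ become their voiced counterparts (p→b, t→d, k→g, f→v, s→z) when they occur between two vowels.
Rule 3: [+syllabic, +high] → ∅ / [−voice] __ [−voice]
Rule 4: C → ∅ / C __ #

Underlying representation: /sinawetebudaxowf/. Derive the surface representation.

Rule 1 (intervocalic spirantization): /t/ is a stop between vowels /e/ and /e/, so it spirantizes to the fricative [s]. /b/ is a stop between vowels /e/ and /u/, so it spirantizes to the fricative [v]. /d/ is a stop between vowels /u/ and /a/, so it spirantizes to the fricative [z]. /sinawetebudaxowf/ → sinawesevuzaxowf.
Rule 2 (intervocalic voicing): /s/ is a voiceless obstruent between vowels /e/ and /e/, so it voices to [z]. /sinawesevuzaxowf/ → sinawezevuzaxowf.
Rule 3 (high vowel syncope): no segment meets the environment; /sinawezevuzaxowf/ is unchanged.
Rule 4 (final cluster simplification): /f/ is the second consonant of a word-final cluster /wf/, so it deletes. /sinawezevuzaxowf/ → sinawezevuzaxow.

sinawezevuzaxow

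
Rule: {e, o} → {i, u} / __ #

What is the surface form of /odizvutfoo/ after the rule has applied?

/o/ is a mid vowel in word-final position, so it raises to [u].
Surface form: [odizvutfou].

odizvutfou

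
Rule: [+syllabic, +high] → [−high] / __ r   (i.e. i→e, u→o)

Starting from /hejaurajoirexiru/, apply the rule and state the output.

hejaorajoerexeru

Scanning /hejaurajoirexiru/: /u/ is a high vowel immediately before /r/, so it lowers to [o]; /i/ is a high vowel immediately before /r/, so it lowers to [e]; /i/ is a high vowel immediately before /r/, so it lowers to [e]; /u/ at position 16 is not in the conditioning environment.
Result: [hejaorajoerexeru].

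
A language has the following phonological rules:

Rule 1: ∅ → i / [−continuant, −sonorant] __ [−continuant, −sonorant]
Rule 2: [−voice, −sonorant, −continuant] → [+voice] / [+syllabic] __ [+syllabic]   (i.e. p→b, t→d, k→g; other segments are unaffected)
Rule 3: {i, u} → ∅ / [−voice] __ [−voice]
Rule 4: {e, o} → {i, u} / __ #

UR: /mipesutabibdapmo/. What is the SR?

mibesudabibidapmu

Rule 1 (stop-cluster i-epenthesis): /b/ and /d/ form a stop–stop cluster, so [i] is inserted between them. /mipesutabibdapmo/ → mipesutabibidapmo.
Rule 2 (intervocalic voicing): /p/ is a voiceless stop between vowels /i/ and /e/, so it voices to [b]. /t/ is a voiceless stop between vowels /u/ and /a/, so it voices to [d]. /mipesutabibidapmo/ → mibesudabibidapmo.
Rule 3 (high vowel syncope): no segment meets the environment; /mibesudabibidapmo/ is unchanged.
Rule 4 (final vowel raising): /o/ is a mid vowel in word-final position, so it raises to [u]. /mibesudabibidapmo/ → mibesudabibidapmu.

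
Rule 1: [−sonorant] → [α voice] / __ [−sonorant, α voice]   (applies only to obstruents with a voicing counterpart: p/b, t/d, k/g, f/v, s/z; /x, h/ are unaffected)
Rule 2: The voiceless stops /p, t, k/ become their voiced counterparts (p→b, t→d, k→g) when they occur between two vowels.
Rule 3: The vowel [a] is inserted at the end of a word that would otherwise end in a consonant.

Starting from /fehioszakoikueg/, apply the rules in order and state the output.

Rule 1 (regressive voicing assimilation): /s/ precedes the voiced obstruent /z/, so it voices to [z] by assimilation. /fehioszakoikueg/ → fehiozzakoikueg.
Rule 2 (intervocalic voicing): /k/ is a voiceless stop between vowels /a/ and /o/, so it voices to [g]. /k/ is a voiceless stop between vowels /i/ and /u/, so it voices to [g]. /fehiozzakoikueg/ → fehiozzagoigueg.
Rule 3 (final a-epenthesis): the form ends in the consonant /g/, so [a] is inserted word-finally. /fehiozzagoigueg/ → fehiozzagoiguega.

fehiozzagoiguega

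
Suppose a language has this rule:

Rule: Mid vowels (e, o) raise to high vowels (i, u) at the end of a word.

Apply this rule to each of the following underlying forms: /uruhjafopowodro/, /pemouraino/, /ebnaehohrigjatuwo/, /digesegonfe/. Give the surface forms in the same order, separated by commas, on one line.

uruhjafopowodru, pemourainu, ebnaehohrigjatuwu, digesegonfi

/uruhjafopowodro/: /o/ is a mid vowel in word-final position, so it raises to [u]. → [uruhjafopowodru].
/pemouraino/: /o/ is a mid vowel in word-final position, so it raises to [u]. → [pemourainu].
/ebnaehohrigjatuwo/: /o/ is a mid vowel in word-final position, so it raises to [u]. → [ebnaehohrigjatuwu].
/digesegonfe/: /e/ is a mid vowel in word-final position, so it raises to [i]. → [digesegonfi].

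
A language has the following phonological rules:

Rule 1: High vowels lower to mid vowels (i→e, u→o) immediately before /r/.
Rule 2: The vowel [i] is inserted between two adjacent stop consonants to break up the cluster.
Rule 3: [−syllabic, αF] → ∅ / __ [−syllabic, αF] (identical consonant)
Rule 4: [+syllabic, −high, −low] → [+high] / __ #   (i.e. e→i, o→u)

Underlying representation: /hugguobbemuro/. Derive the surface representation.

hugiguobibemoru

Rule 1 (pre-rhotic lowering): /u/ is a high vowel immediately before /r/, so it lowers to [o]. /hugguobbemuro/ → hugguobbemoro.
Rule 2 (stop-cluster i-epenthesis): /g/ and /g/ form a stop–stop cluster, so [i] is inserted between them. /b/ and /b/ form a stop–stop cluster, so [i] is inserted between them. /hugguobbemoro/ → hugiguobibemoro.
Rule 3 (degemination): no segment meets the environment; /hugiguobibemoro/ is unchanged.
Rule 4 (final vowel raising): /o/ is a mid vowel in word-final position, so it raises to [u]. /hugiguobibemoro/ → hugiguobibemoru.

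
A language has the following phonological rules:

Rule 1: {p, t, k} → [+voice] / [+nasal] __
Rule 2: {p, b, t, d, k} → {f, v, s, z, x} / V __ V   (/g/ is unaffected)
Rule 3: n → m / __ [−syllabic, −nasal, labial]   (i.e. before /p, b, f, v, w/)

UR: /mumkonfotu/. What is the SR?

Rule 1 (post-nasal voicing): /k/ is a voiceless stop immediately after the nasal /m/, so it voices to [g]. /mumkonfotu/ → mumgonfotu.
Rule 2 (intervocalic spirantization): /t/ is a stop between vowels /o/ and /u/, so it spirantizes to the fricative [s]. /mumgonfotu/ → mumgonfosu.
Rule 3 (nasal place assimilation): /n/ precedes the labial consonant /f/, so it assimilates in place to [m]. /mumgonfosu/ → mumgomfosu.

mumgomfosu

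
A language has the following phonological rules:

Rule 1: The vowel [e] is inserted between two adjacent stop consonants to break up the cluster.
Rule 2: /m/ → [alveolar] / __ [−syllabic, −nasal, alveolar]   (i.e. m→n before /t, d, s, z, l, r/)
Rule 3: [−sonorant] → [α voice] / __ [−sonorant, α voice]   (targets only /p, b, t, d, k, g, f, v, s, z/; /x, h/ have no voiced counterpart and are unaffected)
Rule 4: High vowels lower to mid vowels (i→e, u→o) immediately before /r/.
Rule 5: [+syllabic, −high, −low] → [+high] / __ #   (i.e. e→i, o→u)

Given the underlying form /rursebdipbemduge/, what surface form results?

Rule 1 (stop-cluster e-epenthesis): /b/ and /d/ form a stop–stop cluster, so [e] is inserted between them. /p/ and /b/ form a stop–stop cluster, so [e] is inserted between them. /rursebdipbemduge/ → rursebedipebemduge.
Rule 2 (nasal place assimilation): /m/ precedes the alveolar consonant /d/, so it assimilates in place to [n]. /rursebedipebemduge/ → rursebedipebenduge.
Rule 3 (regressive voicing assimilation): no segment meets the environment; /rursebedipebenduge/ is unchanged.
Rule 4 (pre-rhotic lowering): /u/ is a high vowel immediately before /r/, so it lowers to [o]. /rursebedipebenduge/ → rorsebedipebenduge.
Rule 5 (final vowel raising): /e/ is a mid vowel in word-final position, so it raises to [i]. /rorsebedipebenduge/ → rorsebedipebendugi.

rorsebedipebendugi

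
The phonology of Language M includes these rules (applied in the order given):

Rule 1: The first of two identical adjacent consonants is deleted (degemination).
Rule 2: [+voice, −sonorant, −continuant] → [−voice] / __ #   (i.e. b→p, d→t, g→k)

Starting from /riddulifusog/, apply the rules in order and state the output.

Rule 1 (degemination): /dd/ is a geminate; the first /d/ deletes. /riddulifusog/ → ridulifusog.
Rule 2 (final devoicing): /g/ is a voiced stop in word-final position, so it devoices to [k]. /ridulifusog/ → ridulifusok.

ridulifusok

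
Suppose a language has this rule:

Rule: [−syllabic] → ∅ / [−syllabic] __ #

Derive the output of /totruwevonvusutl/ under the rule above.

/l/ is the second consonant of a word-final cluster /tl/, so it deletes.
Surface form: [totruwevonvusut].

totruwevonvusut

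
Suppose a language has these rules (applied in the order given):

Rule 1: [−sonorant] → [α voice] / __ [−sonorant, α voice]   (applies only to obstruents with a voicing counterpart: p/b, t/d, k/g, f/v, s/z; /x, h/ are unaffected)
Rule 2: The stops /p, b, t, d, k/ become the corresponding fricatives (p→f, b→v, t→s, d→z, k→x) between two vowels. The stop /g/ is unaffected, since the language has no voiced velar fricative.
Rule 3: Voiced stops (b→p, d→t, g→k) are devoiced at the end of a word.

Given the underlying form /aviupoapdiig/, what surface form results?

Rule 1 (regressive voicing assimilation): /p/ precedes the voiced obstruent /d/, so it voices to [b] by assimilation. /aviupoapdiig/ → aviupoabdiig.
Rule 2 (intervocalic spirantization): /p/ is a stop between vowels /u/ and /o/, so it spirantizes to the fricative [f]. /aviupoabdiig/ → aviufoabdiig.
Rule 3 (final devoicing): /g/ is a voiced stop in word-final position, so it devoices to [k]. /aviufoabdiig/ → aviufoabdiik.

aviufoabdiik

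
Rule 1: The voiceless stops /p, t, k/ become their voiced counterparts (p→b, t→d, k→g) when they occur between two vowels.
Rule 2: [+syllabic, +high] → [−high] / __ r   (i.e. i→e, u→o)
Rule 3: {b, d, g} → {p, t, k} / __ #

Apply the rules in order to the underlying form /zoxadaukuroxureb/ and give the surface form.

Rule 1 (intervocalic voicing): /k/ is a voiceless stop between vowels /u/ and /u/, so it voices to [g]. /zoxadaukuroxureb/ → zoxadauguroxureb.
Rule 2 (pre-rhotic lowering): /u/ is a high vowel immediately before /r/, so it lowers to [o]. /u/ is a high vowel immediately before /r/, so it lowers to [o]. /zoxadauguroxureb/ → zoxadaugoroxoreb.
Rule 3 (final devoicing): /b/ is a voiced stop in word-final position, so it devoices to [p]. /zoxadaugoroxoreb/ → zoxadaugoroxorep.

zoxadaugoroxorep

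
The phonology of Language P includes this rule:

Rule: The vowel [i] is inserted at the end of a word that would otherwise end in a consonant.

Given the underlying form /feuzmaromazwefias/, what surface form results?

the form ends in the consonant /s/, so [i] is inserted word-finally.
Surface form: [feuzmaromazwefiasi].

feuzmaromazwefiasi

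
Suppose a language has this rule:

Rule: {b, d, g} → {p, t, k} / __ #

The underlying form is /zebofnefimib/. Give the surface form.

zebofnefimip

/b/ is a voiced stop in word-final position, so it devoices to [p].
The other instance of /b/ does not occur in the required environment and remains unchanged.
Surface form: [zebofnefimip].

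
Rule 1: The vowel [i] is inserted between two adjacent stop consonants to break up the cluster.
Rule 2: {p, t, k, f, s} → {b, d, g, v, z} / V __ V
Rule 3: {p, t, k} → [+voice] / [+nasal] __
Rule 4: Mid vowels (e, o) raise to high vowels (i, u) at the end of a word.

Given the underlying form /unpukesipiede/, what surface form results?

Rule 1 (stop-cluster i-epenthesis): no segment meets the environment; /unpukesipiede/ is unchanged.
Rule 2 (intervocalic voicing): /k/ is a voiceless obstruent between vowels /u/ and /e/, so it voices to [g]. /s/ is a voiceless obstruent between vowels /e/ and /i/, so it voices to [z]. /p/ is a voiceless obstruent between vowels /i/ and /i/, so it voices to [b]. /unpukesipiede/ → unpugezibiede.
Rule 3 (post-nasal voicing): /p/ is a voiceless stop immediately after the nasal /n/, so it voices to [b]. /unpugezibiede/ → unbugezibiede.
Rule 4 (final vowel raising): /e/ is a mid vowel in word-final position, so it raises to [i]. /unbugezibiede/ → unbugezibiedi.

unbugezibiedi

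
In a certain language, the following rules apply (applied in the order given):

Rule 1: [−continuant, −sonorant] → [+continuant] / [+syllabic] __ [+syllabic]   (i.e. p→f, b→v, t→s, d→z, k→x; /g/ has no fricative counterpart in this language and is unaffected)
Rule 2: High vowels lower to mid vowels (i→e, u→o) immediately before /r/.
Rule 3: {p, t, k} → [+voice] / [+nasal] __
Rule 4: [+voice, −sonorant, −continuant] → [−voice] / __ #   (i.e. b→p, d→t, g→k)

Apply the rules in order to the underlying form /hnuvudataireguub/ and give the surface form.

hnuvuzasaereguup

Rule 1 (intervocalic spirantization): /d/ is a stop between vowels /u/ and /a/, so it spirantizes to the fricative [z]. /t/ is a stop between vowels /a/ and /a/, so it spirantizes to the fricative [s]. /hnuvudataireguub/ → hnuvuzasaireguub.
Rule 2 (pre-rhotic lowering): /i/ is a high vowel immediately before /r/, so it lowers to [e]. /hnuvuzasaireguub/ → hnuvuzasaereguub.
Rule 3 (post-nasal voicing): no segment meets the environment; /hnuvuzasaereguub/ is unchanged.
Rule 4 (final devoicing): /b/ is a voiced stop in word-final position, so it devoices to [p]. /hnuvuzasaereguub/ → hnuvuzasaereguup.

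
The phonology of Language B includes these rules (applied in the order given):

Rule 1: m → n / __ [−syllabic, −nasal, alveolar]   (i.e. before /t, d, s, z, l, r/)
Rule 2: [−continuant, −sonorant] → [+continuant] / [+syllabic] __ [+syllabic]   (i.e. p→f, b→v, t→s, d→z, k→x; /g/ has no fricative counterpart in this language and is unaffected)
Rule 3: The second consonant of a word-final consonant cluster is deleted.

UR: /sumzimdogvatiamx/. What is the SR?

sunzindogvasiam

Rule 1 (nasal place assimilation): /m/ precedes the alveolar consonant /z/, so it assimilates in place to [n]. /m/ precedes the alveolar consonant /d/, so it assimilates in place to [n]. /sumzimdogvatiamx/ → sunzindogvatiamx.
Rule 2 (intervocalic spirantization): /t/ is a stop between vowels /a/ and /i/, so it spirantizes to the fricative [s]. /sunzindogvatiamx/ → sunzindogvasiamx.
Rule 3 (final cluster simplification): /x/ is the second consonant of a word-final cluster /mx/, so it deletes. /sunzindogvasiamx/ → sunzindogvasiam.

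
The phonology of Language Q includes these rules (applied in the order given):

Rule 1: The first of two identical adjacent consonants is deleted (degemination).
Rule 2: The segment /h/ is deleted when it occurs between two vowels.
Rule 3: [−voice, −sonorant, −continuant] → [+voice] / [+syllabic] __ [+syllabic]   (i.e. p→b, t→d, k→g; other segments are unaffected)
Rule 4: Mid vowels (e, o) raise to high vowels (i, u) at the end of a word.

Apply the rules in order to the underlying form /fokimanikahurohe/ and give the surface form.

fogimanigauroi

Rule 1 (degemination): no segment meets the environment; /fokimanikahurohe/ is unchanged.
Rule 2 (intervocalic h-deletion): /h/ occurs between vowels /a/ and /u/, so it deletes. /h/ occurs between vowels /o/ and /e/, so it deletes. /fokimanikahurohe/ → fokimanikauroe.
Rule 3 (intervocalic voicing): /k/ is a voiceless stop between vowels /o/ and /i/, so it voices to [g]. /k/ is a voiceless stop between vowels /i/ and /a/, so it voices to [g]. /fokimanikauroe/ → fogimanigauroe.
Rule 4 (final vowel raising): /e/ is a mid vowel in word-final position, so it raises to [i]. /fogimanigauroe/ → fogimanigauroi.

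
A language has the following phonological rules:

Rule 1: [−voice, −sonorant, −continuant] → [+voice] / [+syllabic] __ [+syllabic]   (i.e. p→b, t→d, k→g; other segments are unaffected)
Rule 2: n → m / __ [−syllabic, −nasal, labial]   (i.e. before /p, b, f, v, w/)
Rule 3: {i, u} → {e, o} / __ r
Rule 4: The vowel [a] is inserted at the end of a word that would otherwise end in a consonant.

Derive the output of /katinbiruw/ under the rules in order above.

Rule 1 (intervocalic voicing): /t/ is a voiceless stop between vowels /a/ and /i/, so it voices to [d]. /katinbiruw/ → kadinbiruw.
Rule 2 (nasal place assimilation): /n/ precedes the labial consonant /b/, so it assimilates in place to [m]. /kadinbiruw/ → kadimbiruw.
Rule 3 (pre-rhotic lowering): /i/ is a high vowel immediately before /r/, so it lowers to [e]. /kadimbiruw/ → kadimberuw.
Rule 4 (final a-epenthesis): the form ends in the consonant /w/, so [a] is inserted word-finally. /kadimberuw/ → kadimberuwa.

kadimberuwa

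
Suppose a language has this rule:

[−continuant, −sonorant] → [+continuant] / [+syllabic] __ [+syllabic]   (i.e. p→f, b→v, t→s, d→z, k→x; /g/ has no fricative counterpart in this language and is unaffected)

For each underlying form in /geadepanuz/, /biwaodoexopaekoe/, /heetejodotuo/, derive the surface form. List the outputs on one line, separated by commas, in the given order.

geazefanuz, biwaozoexofaexoe, heesejozosuo

/geadepanuz/: /d/ is a stop between vowels /a/ and /e/, so it spirantizes to the fricative [z]. /p/ is a stop between vowels /e/ and /a/, so it spirantizes to the fricative [f]. → [geazefanuz].
/biwaodoexopaekoe/: /d/ is a stop between vowels /o/ and /o/, so it spirantizes to the fricative [z]. /p/ is a stop between vowels /o/ and /a/, so it spirantizes to the fricative [f]. /k/ is a stop between vowels /e/ and /o/, so it spirantizes to the fricative [x]. → [biwaozoexofaexoe].
/heetejodotuo/: /t/ is a stop between vowels /e/ and /e/, so it spirantizes to the fricative [s]. /d/ is a stop between vowels /o/ and /o/, so it spirantizes to the fricative [z]. /t/ is a stop between vowels /o/ and /u/, so it spirantizes to the fricative [s]. → [heesejozosuo].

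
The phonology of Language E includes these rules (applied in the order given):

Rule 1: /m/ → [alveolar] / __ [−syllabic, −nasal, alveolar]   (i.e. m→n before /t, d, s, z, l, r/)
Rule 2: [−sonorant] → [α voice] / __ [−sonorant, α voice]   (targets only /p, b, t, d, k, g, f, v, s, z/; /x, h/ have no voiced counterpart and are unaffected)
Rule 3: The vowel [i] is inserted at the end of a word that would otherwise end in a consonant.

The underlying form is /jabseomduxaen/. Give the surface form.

Rule 1 (nasal place assimilation): /m/ precedes the alveolar consonant /d/, so it assimilates in place to [n]. /jabseomduxaen/ → jabseonduxaen.
Rule 2 (regressive voicing assimilation): /b/ precedes the voiceless obstruent /s/, so it devoices to [p] by assimilation. /jabseonduxaen/ → japseonduxaen.
Rule 3 (final i-epenthesis): the form ends in the consonant /n/, so [i] is inserted word-finally. /japseonduxaen/ → japseonduxaeni.

japseonduxaeni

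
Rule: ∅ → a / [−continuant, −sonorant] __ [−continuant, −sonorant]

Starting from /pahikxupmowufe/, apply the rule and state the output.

pahikxupmowufe

No segment of /pahikxupmowufe/ meets the structural description of the rule, so the form surfaces unchanged.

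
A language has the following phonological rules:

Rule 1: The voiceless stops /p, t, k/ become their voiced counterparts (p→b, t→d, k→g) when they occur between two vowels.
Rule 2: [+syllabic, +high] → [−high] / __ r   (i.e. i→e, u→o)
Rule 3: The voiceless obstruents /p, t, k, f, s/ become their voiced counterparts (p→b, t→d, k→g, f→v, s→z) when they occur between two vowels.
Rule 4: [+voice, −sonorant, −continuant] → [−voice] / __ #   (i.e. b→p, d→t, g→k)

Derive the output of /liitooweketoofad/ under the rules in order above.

Rule 1 (intervocalic voicing): /t/ is a voiceless stop between vowels /i/ and /o/, so it voices to [d]. /k/ is a voiceless stop between vowels /e/ and /e/, so it voices to [g]. /t/ is a voiceless stop between vowels /e/ and /o/, so it voices to [d]. /liitooweketoofad/ → liidoowegedoofad.
Rule 2 (pre-rhotic lowering): no segment meets the environment; /liidoowegedoofad/ is unchanged.
Rule 3 (intervocalic voicing): /f/ is a voiceless obstruent between vowels /o/ and /a/, so it voices to [v]. /liidoowegedoofad/ → liidoowegedoovad.
Rule 4 (final devoicing): /d/ is a voiced stop in word-final position, so it devoices to [t]. /liidoowegedoovad/ → liidoowegedoovat.

liidoowegedoovat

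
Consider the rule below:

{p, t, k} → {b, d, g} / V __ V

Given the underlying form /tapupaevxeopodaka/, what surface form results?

tabubaevxeobodaga

Scanning /tapupaevxeopodaka/: /t/ at position 1 is not in the conditioning environment; /p/ is a voiceless stop between vowels /a/ and /u/, so it voices to [b]; /p/ is a voiceless stop between vowels /u/ and /a/, so it voices to [b]; /p/ is a voiceless stop between vowels /o/ and /o/, so it voices to [b]; /k/ is a voiceless stop between vowels /a/ and /a/, so it voices to [g].
Result: [tabubaevxeobodaga].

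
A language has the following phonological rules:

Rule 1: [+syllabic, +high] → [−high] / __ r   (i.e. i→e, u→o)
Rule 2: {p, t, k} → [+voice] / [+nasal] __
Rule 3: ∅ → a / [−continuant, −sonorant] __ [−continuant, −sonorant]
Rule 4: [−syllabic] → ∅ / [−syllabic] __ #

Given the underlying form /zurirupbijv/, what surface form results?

Rule 1 (pre-rhotic lowering): /u/ is a high vowel immediately before /r/, so it lowers to [o]. /i/ is a high vowel immediately before /r/, so it lowers to [e]. /zurirupbijv/ → zorerupbijv.
Rule 2 (post-nasal voicing): no segment meets the environment; /zorerupbijv/ is unchanged.
Rule 3 (stop-cluster a-epenthesis): /p/ and /b/ form a stop–stop cluster, so [a] is inserted between them. /zorerupbijv/ → zorerupabijv.
Rule 4 (final cluster simplification): /v/ is the second consonant of a word-final cluster /jv/, so it deletes. /zorerupabijv/ → zorerupabij.

zorerupabij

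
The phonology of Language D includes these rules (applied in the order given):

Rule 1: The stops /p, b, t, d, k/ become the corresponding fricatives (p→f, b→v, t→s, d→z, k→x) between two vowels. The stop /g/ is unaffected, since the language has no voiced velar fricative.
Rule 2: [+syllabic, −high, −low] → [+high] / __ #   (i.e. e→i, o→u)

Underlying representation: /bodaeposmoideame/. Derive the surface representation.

bozaefosmoizeami

Rule 1 (intervocalic spirantization): /d/ is a stop between vowels /o/ and /a/, so it spirantizes to the fricative [z]. /p/ is a stop between vowels /e/ and /o/, so it spirantizes to the fricative [f]. /d/ is a stop between vowels /i/ and /e/, so it spirantizes to the fricative [z]. /bodaeposmoideame/ → bozaefosmoizeame.
Rule 2 (final vowel raising): /e/ is a mid vowel in word-final position, so it raises to [i]. /bozaefosmoizeame/ → bozaefosmoizeami.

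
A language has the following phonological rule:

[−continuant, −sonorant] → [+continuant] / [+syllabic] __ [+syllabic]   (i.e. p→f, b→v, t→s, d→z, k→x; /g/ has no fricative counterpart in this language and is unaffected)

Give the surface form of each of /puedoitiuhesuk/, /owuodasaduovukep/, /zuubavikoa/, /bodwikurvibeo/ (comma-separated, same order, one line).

/puedoitiuhesuk/: /d/ is a stop between vowels /e/ and /o/, so it spirantizes to the fricative [z]. /t/ is a stop between vowels /i/ and /i/, so it spirantizes to the fricative [s]. → [puezoisiuhesuk].
/owuodasaduovukep/: /d/ is a stop between vowels /o/ and /a/, so it spirantizes to the fricative [z]. /d/ is a stop between vowels /a/ and /u/, so it spirantizes to the fricative [z]. /k/ is a stop between vowels /u/ and /e/, so it spirantizes to the fricative [x]. → [owuozasazuovuxep].
/zuubavikoa/: /b/ is a stop between vowels /u/ and /a/, so it spirantizes to the fricative [v]. /k/ is a stop between vowels /i/ and /o/, so it spirantizes to the fricative [x]. → [zuuvavixoa].
/bodwikurvibeo/: /k/ is a stop between vowels /i/ and /u/, so it spirantizes to the fricative [x]. /b/ is a stop between vowels /i/ and /e/, so it spirantizes to the fricative [v]. → [bodwixurviveo].

puezoisiuhesuk, owuozasazuovuxep, zuuvavixoa, bodwixurviveo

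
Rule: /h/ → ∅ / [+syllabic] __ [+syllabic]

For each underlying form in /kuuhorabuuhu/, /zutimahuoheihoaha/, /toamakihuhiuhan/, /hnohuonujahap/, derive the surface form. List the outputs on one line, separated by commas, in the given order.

kuuorabuuu, zutimauoeioaa, toamakiuiuan, hnouonujaap

/kuuhorabuuhu/: /h/ occurs between vowels /u/ and /o/, so it deletes. /h/ occurs between vowels /u/ and /u/, so it deletes. → [kuuorabuuu].
/zutimahuoheihoaha/: /h/ occurs between vowels /a/ and /u/, so it deletes. /h/ occurs between vowels /o/ and /e/, so it deletes. /h/ occurs between vowels /i/ and /o/, so it deletes. /h/ occurs between vowels /a/ and /a/, so it deletes. → [zutimauoeioaa].
/toamakihuhiuhan/: /h/ occurs between vowels /i/ and /u/, so it deletes. /h/ occurs between vowels /u/ and /i/, so it deletes. /h/ occurs between vowels /u/ and /a/, so it deletes. → [toamakiuiuan].
/hnohuonujahap/: /h/ occurs between vowels /o/ and /u/, so it deletes. /h/ occurs between vowels /a/ and /a/, so it deletes. → [hnouonujaap].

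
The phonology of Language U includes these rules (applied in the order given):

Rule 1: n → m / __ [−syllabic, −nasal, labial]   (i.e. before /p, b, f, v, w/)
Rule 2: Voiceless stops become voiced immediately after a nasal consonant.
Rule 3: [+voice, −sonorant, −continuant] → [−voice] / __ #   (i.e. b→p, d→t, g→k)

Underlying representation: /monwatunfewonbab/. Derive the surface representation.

Rule 1 (nasal place assimilation): /n/ precedes the labial consonant /w/, so it assimilates in place to [m]. /n/ precedes the labial consonant /f/, so it assimilates in place to [m]. /n/ precedes the labial consonant /b/, so it assimilates in place to [m]. /monwatunfewonbab/ → momwatumfewombab.
Rule 2 (post-nasal voicing): no segment meets the environment; /momwatumfewombab/ is unchanged.
Rule 3 (final devoicing): /b/ is a voiced stop in word-final position, so it devoices to [p]. /momwatumfewombab/ → momwatumfewombap.

momwatumfewombap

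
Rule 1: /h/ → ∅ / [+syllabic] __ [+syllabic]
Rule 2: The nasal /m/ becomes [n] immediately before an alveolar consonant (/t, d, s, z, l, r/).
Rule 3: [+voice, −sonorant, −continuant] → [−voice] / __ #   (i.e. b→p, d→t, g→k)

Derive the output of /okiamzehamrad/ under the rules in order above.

Rule 1 (intervocalic h-deletion): /h/ occurs between vowels /e/ and /a/, so it deletes. /okiamzehamrad/ → okiamzeamrad.
Rule 2 (nasal place assimilation): /m/ precedes the alveolar consonant /z/, so it assimilates in place to [n]. /m/ precedes the alveolar consonant /r/, so it assimilates in place to [n]. /okiamzeamrad/ → okianzeanrad.
Rule 3 (final devoicing): /d/ is a voiced stop in word-final position, so it devoices to [t]. /okianzeanrad/ → okianzeanrat.

okianzeanrat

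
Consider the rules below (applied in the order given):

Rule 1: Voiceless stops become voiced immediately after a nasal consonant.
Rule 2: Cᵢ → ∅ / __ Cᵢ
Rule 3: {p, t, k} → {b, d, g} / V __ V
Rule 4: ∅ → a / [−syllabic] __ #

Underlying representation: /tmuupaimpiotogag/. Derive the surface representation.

tmuubaimbiodogaga

Rule 1 (post-nasal voicing): /p/ is a voiceless stop immediately after the nasal /m/, so it voices to [b]. /tmuupaimpiotogag/ → tmuupaimbiotogag.
Rule 2 (degemination): no segment meets the environment; /tmuupaimbiotogag/ is unchanged.
Rule 3 (intervocalic voicing): /p/ is a voiceless stop between vowels /u/ and /a/, so it voices to [b]. /t/ is a voiceless stop between vowels /o/ and /o/, so it voices to [d]. /tmuupaimbiotogag/ → tmuubaimbiodogag.
Rule 4 (final a-epenthesis): the form ends in the consonant /g/, so [a] is inserted word-finally. /tmuubaimbiodogag/ → tmuubaimbiodogaga.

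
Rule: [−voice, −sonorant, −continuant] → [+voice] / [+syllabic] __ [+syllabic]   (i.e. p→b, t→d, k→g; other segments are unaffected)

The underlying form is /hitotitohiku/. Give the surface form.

hidodidohigu

/t/ is a voiceless stop between vowels /i/ and /o/, so it voices to [d].
/t/ is a voiceless stop between vowels /o/ and /i/, so it voices to [d].
/t/ is a voiceless stop between vowels /i/ and /o/, so it voices to [d].
/k/ is a voiceless stop between vowels /i/ and /u/, so it voices to [g].
Surface form: [hidodidohigu].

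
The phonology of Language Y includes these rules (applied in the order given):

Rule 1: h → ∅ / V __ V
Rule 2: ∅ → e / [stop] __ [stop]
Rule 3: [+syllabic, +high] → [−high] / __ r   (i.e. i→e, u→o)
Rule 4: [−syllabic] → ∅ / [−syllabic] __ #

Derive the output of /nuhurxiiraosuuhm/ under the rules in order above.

Rule 1 (intervocalic h-deletion): /h/ occurs between vowels /u/ and /u/, so it deletes. /nuhurxiiraosuuhm/ → nuurxiiraosuuhm.
Rule 2 (stop-cluster e-epenthesis): no segment meets the environment; /nuurxiiraosuuhm/ is unchanged.
Rule 3 (pre-rhotic lowering): /u/ is a high vowel immediately before /r/, so it lowers to [o]. /i/ is a high vowel immediately before /r/, so it lowers to [e]. /nuurxiiraosuuhm/ → nuorxieraosuuhm.
Rule 4 (final cluster simplification): /m/ is the second consonant of a word-final cluster /hm/, so it deletes. /nuorxieraosuuhm/ → nuorxieraosuuh.

nuorxieraosuuh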